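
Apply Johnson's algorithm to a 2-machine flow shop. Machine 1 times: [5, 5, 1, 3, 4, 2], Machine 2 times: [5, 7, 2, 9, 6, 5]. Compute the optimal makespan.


Apply Johnson's rule:
  Group 1 (a <= b): [(3, 1, 2), (6, 2, 5), (4, 3, 9), (5, 4, 6), (1, 5, 5), (2, 5, 7)]
  Group 2 (a > b): []
Optimal job order: [3, 6, 4, 5, 1, 2]
Schedule:
  Job 3: M1 done at 1, M2 done at 3
  Job 6: M1 done at 3, M2 done at 8
  Job 4: M1 done at 6, M2 done at 17
  Job 5: M1 done at 10, M2 done at 23
  Job 1: M1 done at 15, M2 done at 28
  Job 2: M1 done at 20, M2 done at 35
Makespan = 35

35


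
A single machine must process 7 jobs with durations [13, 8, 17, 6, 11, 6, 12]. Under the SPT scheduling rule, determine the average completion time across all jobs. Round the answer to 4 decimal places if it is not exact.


Sort jobs by processing time (SPT order): [6, 6, 8, 11, 12, 13, 17]
Compute completion times sequentially:
  Job 1: processing = 6, completes at 6
  Job 2: processing = 6, completes at 12
  Job 3: processing = 8, completes at 20
  Job 4: processing = 11, completes at 31
  Job 5: processing = 12, completes at 43
  Job 6: processing = 13, completes at 56
  Job 7: processing = 17, completes at 73
Sum of completion times = 241
Average completion time = 241/7 = 34.4286

34.4286


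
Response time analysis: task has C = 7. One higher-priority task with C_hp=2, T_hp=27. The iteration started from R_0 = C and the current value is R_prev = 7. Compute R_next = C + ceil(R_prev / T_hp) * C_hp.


R_next = C + ceil(R_prev / T_hp) * C_hp
ceil(7 / 27) = ceil(0.2593) = 1
Interference = 1 * 2 = 2
R_next = 7 + 2 = 9

9


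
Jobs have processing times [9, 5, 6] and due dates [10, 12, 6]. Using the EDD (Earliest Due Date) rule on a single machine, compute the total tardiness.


Sort by due date (EDD order): [(6, 6), (9, 10), (5, 12)]
Compute completion times and tardiness:
  Job 1: p=6, d=6, C=6, tardiness=max(0,6-6)=0
  Job 2: p=9, d=10, C=15, tardiness=max(0,15-10)=5
  Job 3: p=5, d=12, C=20, tardiness=max(0,20-12)=8
Total tardiness = 13

13


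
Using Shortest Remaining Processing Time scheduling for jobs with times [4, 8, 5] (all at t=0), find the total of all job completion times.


Since all jobs arrive at t=0, SRPT equals SPT ordering.
SPT order: [4, 5, 8]
Completion times:
  Job 1: p=4, C=4
  Job 2: p=5, C=9
  Job 3: p=8, C=17
Total completion time = 4 + 9 + 17 = 30

30


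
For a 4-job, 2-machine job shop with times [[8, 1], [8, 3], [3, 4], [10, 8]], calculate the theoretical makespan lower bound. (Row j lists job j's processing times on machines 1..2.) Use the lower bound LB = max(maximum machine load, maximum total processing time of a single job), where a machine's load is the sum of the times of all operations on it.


Machine loads:
  Machine 1: 8 + 8 + 3 + 10 = 29
  Machine 2: 1 + 3 + 4 + 8 = 16
Max machine load = 29
Job totals:
  Job 1: 9
  Job 2: 11
  Job 3: 7
  Job 4: 18
Max job total = 18
Lower bound = max(29, 18) = 29

29


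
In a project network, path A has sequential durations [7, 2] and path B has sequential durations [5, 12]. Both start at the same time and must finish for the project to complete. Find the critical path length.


Path A total = 7 + 2 = 9
Path B total = 5 + 12 = 17
Critical path = longest path = max(9, 17) = 17

17


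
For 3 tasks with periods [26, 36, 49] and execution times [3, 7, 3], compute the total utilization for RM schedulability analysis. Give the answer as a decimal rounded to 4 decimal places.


Compute individual utilizations (exact fractions):
  Task 1: C/T = 3/26 (approx. 0.1154)
  Task 2: C/T = 7/36 (approx. 0.1944)
  Task 3: C/T = 3/49 (approx. 0.0612)
Total utilization U = 3/26 + 7/36 + 3/49 = 8509/22932
Rounded to 4 decimal places: U = 0.3711
RM (Liu & Layland) bound for 3 tasks = 0.779763; compare with U = 8509/22932 (approx. 0.371054)
U <= bound, so schedulable by RM sufficient condition.

0.3711


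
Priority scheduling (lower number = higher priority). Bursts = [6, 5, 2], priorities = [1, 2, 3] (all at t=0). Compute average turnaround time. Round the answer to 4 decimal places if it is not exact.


Sort by priority (ascending = highest first):
Order: [(1, 6), (2, 5), (3, 2)]
Completion times:
  Priority 1, burst=6, C=6
  Priority 2, burst=5, C=11
  Priority 3, burst=2, C=13
Average turnaround = 30/3 = 10.0

10.0


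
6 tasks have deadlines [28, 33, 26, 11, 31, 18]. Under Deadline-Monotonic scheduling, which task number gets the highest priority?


Sort tasks by relative deadline (ascending):
  Task 4: deadline = 11
  Task 6: deadline = 18
  Task 3: deadline = 26
  Task 1: deadline = 28
  Task 5: deadline = 31
  Task 2: deadline = 33
Priority order (highest first): [4, 6, 3, 1, 5, 2]
Highest priority task = 4

4


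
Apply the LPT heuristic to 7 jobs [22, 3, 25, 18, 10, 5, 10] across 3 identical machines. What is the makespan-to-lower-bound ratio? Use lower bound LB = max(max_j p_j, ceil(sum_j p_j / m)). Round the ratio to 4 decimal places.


LPT order: [25, 22, 18, 10, 10, 5, 3]
Machine loads after assignment: [30, 32, 31]
LPT makespan = 32
Lower bound = max(max_job, ceil(total/3)) = max(25, 31) = 31
Ratio = 32 / 31 = 1.0323

1.0323


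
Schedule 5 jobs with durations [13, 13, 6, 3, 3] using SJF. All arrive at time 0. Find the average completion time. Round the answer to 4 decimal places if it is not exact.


SJF order (ascending): [3, 3, 6, 13, 13]
Completion times:
  Job 1: burst=3, C=3
  Job 2: burst=3, C=6
  Job 3: burst=6, C=12
  Job 4: burst=13, C=25
  Job 5: burst=13, C=38
Average completion = 84/5 = 16.8

16.8


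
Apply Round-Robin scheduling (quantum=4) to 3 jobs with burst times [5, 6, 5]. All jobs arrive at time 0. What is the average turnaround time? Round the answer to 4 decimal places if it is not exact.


Time quantum = 4
Execution trace:
  J1 runs 4 units, time = 4
  J2 runs 4 units, time = 8
  J3 runs 4 units, time = 12
  J1 runs 1 units, time = 13
  J2 runs 2 units, time = 15
  J3 runs 1 units, time = 16
Finish times: [13, 15, 16]
Average turnaround = 44/3 = 14.6667

14.6667


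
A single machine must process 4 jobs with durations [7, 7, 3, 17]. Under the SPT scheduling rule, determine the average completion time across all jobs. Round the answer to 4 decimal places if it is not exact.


Sort jobs by processing time (SPT order): [3, 7, 7, 17]
Compute completion times sequentially:
  Job 1: processing = 3, completes at 3
  Job 2: processing = 7, completes at 10
  Job 3: processing = 7, completes at 17
  Job 4: processing = 17, completes at 34
Sum of completion times = 64
Average completion time = 64/4 = 16.0

16.0


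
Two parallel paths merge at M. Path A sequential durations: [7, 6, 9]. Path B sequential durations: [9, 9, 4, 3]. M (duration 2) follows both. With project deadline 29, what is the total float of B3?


Forward pass: ES(B3) = sum of predecessors on chain B = 18
EF = ES + duration = 18 + 4 = 22
Backward pass: LF(M) = deadline = 29; LS(M) = 29 - 2 = 27
LF(B3) = LS(M) - sum(successors on chain B) = 27 - 3 = 24
LS = LF - duration = 24 - 4 = 20
Total float = LS - ES = 20 - 18 = 2

2


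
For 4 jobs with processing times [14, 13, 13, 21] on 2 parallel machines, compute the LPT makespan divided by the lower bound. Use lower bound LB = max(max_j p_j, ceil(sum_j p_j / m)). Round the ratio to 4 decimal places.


LPT order: [21, 14, 13, 13]
Machine loads after assignment: [34, 27]
LPT makespan = 34
Lower bound = max(max_job, ceil(total/2)) = max(21, 31) = 31
Ratio = 34 / 31 = 1.0968

1.0968


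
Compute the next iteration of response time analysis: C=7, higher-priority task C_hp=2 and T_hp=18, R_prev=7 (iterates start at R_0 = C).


R_next = C + ceil(R_prev / T_hp) * C_hp
ceil(7 / 18) = ceil(0.3889) = 1
Interference = 1 * 2 = 2
R_next = 7 + 2 = 9

9


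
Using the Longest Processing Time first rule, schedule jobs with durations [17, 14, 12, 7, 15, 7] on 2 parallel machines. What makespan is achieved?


Sort jobs in decreasing order (LPT): [17, 15, 14, 12, 7, 7]
Assign each job to the least loaded machine:
  Machine 1: jobs [17, 12, 7], load = 36
  Machine 2: jobs [15, 14, 7], load = 36
Makespan = max load = 36

36


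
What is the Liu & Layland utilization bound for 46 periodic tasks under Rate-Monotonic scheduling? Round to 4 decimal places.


Compute 2^(1/46) = 1.0151825180
Subtract 1: 1.0151825180 - 1 = 0.0151825180
Multiply by n: 46 * 0.0151825180 = 0.6983958280
Round to 4 dp: 0.6984

0.6984


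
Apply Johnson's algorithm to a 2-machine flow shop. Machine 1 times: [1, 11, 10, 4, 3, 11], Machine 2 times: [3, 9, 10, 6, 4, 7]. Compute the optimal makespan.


Apply Johnson's rule:
  Group 1 (a <= b): [(1, 1, 3), (5, 3, 4), (4, 4, 6), (3, 10, 10)]
  Group 2 (a > b): [(2, 11, 9), (6, 11, 7)]
Optimal job order: [1, 5, 4, 3, 2, 6]
Schedule:
  Job 1: M1 done at 1, M2 done at 4
  Job 5: M1 done at 4, M2 done at 8
  Job 4: M1 done at 8, M2 done at 14
  Job 3: M1 done at 18, M2 done at 28
  Job 2: M1 done at 29, M2 done at 38
  Job 6: M1 done at 40, M2 done at 47
Makespan = 47

47


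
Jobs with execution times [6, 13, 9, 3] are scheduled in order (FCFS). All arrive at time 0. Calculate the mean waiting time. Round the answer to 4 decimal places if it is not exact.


FCFS order (as given): [6, 13, 9, 3]
Waiting times:
  Job 1: wait = 0
  Job 2: wait = 6
  Job 3: wait = 19
  Job 4: wait = 28
Sum of waiting times = 53
Average waiting time = 53/4 = 13.25

13.25


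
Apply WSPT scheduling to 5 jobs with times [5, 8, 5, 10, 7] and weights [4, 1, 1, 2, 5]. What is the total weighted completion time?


Compute p/w ratios and sort ascending (WSPT): [(5, 4), (7, 5), (5, 1), (10, 2), (8, 1)]
Compute weighted completion times:
  Job (p=5,w=4): C=5, w*C=4*5=20
  Job (p=7,w=5): C=12, w*C=5*12=60
  Job (p=5,w=1): C=17, w*C=1*17=17
  Job (p=10,w=2): C=27, w*C=2*27=54
  Job (p=8,w=1): C=35, w*C=1*35=35
Total weighted completion time = 186

186


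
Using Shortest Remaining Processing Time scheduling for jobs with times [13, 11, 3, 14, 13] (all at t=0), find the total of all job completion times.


Since all jobs arrive at t=0, SRPT equals SPT ordering.
SPT order: [3, 11, 13, 13, 14]
Completion times:
  Job 1: p=3, C=3
  Job 2: p=11, C=14
  Job 3: p=13, C=27
  Job 4: p=13, C=40
  Job 5: p=14, C=54
Total completion time = 3 + 14 + 27 + 40 + 54 = 138

138


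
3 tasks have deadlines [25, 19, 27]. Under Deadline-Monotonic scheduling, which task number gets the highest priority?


Sort tasks by relative deadline (ascending):
  Task 2: deadline = 19
  Task 1: deadline = 25
  Task 3: deadline = 27
Priority order (highest first): [2, 1, 3]
Highest priority task = 2

2


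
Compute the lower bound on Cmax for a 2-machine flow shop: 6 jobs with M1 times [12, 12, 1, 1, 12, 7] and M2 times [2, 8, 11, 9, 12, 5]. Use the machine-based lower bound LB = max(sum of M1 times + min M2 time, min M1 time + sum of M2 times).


LB1 = sum(M1 times) + min(M2 times) = 45 + 2 = 47
LB2 = min(M1 times) + sum(M2 times) = 1 + 47 = 48
Lower bound = max(LB1, LB2) = max(47, 48) = 48

48


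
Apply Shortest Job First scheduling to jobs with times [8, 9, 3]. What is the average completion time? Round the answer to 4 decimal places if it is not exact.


SJF order (ascending): [3, 8, 9]
Completion times:
  Job 1: burst=3, C=3
  Job 2: burst=8, C=11
  Job 3: burst=9, C=20
Average completion = 34/3 = 11.3333

11.3333


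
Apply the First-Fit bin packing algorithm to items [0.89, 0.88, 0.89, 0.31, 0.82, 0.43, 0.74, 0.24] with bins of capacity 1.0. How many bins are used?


Place items sequentially using First-Fit:
  Item 0.89 -> new Bin 1
  Item 0.88 -> new Bin 2
  Item 0.89 -> new Bin 3
  Item 0.31 -> new Bin 4
  Item 0.82 -> new Bin 5
  Item 0.43 -> Bin 4 (now 0.74)
  Item 0.74 -> new Bin 6
  Item 0.24 -> Bin 4 (now 0.98)
Total bins used = 6

6


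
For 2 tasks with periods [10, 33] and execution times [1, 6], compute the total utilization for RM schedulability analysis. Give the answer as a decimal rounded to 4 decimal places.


Compute individual utilizations (exact fractions):
  Task 1: C/T = 1/10 (approx. 0.1)
  Task 2: C/T = 6/33 = 2/11 (approx. 0.1818)
Total utilization U = 1/10 + 2/11 = 31/110
Rounded to 4 decimal places: U = 0.2818
RM (Liu & Layland) bound for 2 tasks = 0.828427; compare with U = 31/110 (approx. 0.281818)
U <= bound, so schedulable by RM sufficient condition.

0.2818


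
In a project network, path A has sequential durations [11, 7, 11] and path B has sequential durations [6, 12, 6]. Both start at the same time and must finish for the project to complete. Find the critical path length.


Path A total = 11 + 7 + 11 = 29
Path B total = 6 + 12 + 6 = 24
Critical path = longest path = max(29, 24) = 29

29


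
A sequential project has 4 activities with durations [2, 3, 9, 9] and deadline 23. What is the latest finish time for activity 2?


LF(activity 2) = deadline - sum of successor durations
Successors: activities 3 through 4 with durations [9, 9]
Sum of successor durations = 18
LF = 23 - 18 = 5

5


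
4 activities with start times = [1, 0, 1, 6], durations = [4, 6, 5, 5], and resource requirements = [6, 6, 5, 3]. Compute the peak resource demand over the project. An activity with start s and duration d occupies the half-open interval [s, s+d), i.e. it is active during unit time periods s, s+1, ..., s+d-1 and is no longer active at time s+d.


Each activity i is active on [start_i, start_i + duration_i).
Compute total resource usage per time slot:
  t=0: active resources = [6], total = 6
  t=1: active resources = [6, 6, 5], total = 17
  t=2: active resources = [6, 6, 5], total = 17
  t=3: active resources = [6, 6, 5], total = 17
  t=4: active resources = [6, 6, 5], total = 17
  t=5: active resources = [6, 5], total = 11
  t=6: active resources = [3], total = 3
  t=7: active resources = [3], total = 3
  t=8: active resources = [3], total = 3
  t=9: active resources = [3], total = 3
  t=10: active resources = [3], total = 3
Peak resource demand = 17

17


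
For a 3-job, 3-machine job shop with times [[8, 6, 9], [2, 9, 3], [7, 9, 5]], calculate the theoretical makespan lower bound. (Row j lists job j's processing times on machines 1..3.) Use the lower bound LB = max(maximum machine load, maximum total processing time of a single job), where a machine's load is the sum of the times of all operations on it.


Machine loads:
  Machine 1: 8 + 2 + 7 = 17
  Machine 2: 6 + 9 + 9 = 24
  Machine 3: 9 + 3 + 5 = 17
Max machine load = 24
Job totals:
  Job 1: 23
  Job 2: 14
  Job 3: 21
Max job total = 23
Lower bound = max(24, 23) = 24

24


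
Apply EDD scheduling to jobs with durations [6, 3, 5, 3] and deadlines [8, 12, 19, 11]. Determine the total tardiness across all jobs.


Sort by due date (EDD order): [(6, 8), (3, 11), (3, 12), (5, 19)]
Compute completion times and tardiness:
  Job 1: p=6, d=8, C=6, tardiness=max(0,6-8)=0
  Job 2: p=3, d=11, C=9, tardiness=max(0,9-11)=0
  Job 3: p=3, d=12, C=12, tardiness=max(0,12-12)=0
  Job 4: p=5, d=19, C=17, tardiness=max(0,17-19)=0
Total tardiness = 0

0


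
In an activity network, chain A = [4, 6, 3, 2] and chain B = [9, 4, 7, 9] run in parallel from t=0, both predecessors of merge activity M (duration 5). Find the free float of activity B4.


ES(B4) = sum of predecessors on chain B = 20
EF(B4) = ES + duration = 20 + 9 = 29
Successor of B4 is M. ES(M) = max(sum(A), sum(B)) = max(15, 29) = 29
Free float = ES(successor) - EF(current) = 29 - 29 = 0

0


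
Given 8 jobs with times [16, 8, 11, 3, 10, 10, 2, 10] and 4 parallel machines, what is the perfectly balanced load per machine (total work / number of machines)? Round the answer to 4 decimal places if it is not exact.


Total processing time = 16 + 8 + 11 + 3 + 10 + 10 + 2 + 10 = 70
Number of machines = 4
Ideal balanced load = 70 / 4 = 17.5

17.5


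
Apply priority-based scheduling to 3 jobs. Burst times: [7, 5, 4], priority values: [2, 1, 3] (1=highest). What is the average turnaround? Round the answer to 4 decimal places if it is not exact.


Sort by priority (ascending = highest first):
Order: [(1, 5), (2, 7), (3, 4)]
Completion times:
  Priority 1, burst=5, C=5
  Priority 2, burst=7, C=12
  Priority 3, burst=4, C=16
Average turnaround = 33/3 = 11.0

11.0


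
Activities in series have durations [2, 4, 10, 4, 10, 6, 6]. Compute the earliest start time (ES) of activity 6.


Activity 6 starts after activities 1 through 5 complete.
Predecessor durations: [2, 4, 10, 4, 10]
ES = 2 + 4 + 10 + 4 + 10 = 30

30


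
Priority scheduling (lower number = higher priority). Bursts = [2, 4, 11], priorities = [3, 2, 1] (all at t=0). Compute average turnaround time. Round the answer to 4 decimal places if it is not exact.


Sort by priority (ascending = highest first):
Order: [(1, 11), (2, 4), (3, 2)]
Completion times:
  Priority 1, burst=11, C=11
  Priority 2, burst=4, C=15
  Priority 3, burst=2, C=17
Average turnaround = 43/3 = 14.3333

14.3333


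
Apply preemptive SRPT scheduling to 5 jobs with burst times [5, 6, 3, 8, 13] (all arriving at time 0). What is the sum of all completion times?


Since all jobs arrive at t=0, SRPT equals SPT ordering.
SPT order: [3, 5, 6, 8, 13]
Completion times:
  Job 1: p=3, C=3
  Job 2: p=5, C=8
  Job 3: p=6, C=14
  Job 4: p=8, C=22
  Job 5: p=13, C=35
Total completion time = 3 + 8 + 14 + 22 + 35 = 82

82


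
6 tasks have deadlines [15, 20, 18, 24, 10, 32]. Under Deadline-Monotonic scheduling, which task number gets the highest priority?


Sort tasks by relative deadline (ascending):
  Task 5: deadline = 10
  Task 1: deadline = 15
  Task 3: deadline = 18
  Task 2: deadline = 20
  Task 4: deadline = 24
  Task 6: deadline = 32
Priority order (highest first): [5, 1, 3, 2, 4, 6]
Highest priority task = 5

5


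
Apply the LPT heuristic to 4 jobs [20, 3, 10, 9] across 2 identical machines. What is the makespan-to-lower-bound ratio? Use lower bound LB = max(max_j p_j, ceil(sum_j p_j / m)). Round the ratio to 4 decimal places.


LPT order: [20, 10, 9, 3]
Machine loads after assignment: [20, 22]
LPT makespan = 22
Lower bound = max(max_job, ceil(total/2)) = max(20, 21) = 21
Ratio = 22 / 21 = 1.0476

1.0476


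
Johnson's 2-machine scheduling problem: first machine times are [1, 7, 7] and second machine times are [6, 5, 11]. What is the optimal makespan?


Apply Johnson's rule:
  Group 1 (a <= b): [(1, 1, 6), (3, 7, 11)]
  Group 2 (a > b): [(2, 7, 5)]
Optimal job order: [1, 3, 2]
Schedule:
  Job 1: M1 done at 1, M2 done at 7
  Job 3: M1 done at 8, M2 done at 19
  Job 2: M1 done at 15, M2 done at 24
Makespan = 24

24


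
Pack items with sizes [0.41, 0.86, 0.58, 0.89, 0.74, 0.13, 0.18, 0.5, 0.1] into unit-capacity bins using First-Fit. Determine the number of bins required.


Place items sequentially using First-Fit:
  Item 0.41 -> new Bin 1
  Item 0.86 -> new Bin 2
  Item 0.58 -> Bin 1 (now 0.99)
  Item 0.89 -> new Bin 3
  Item 0.74 -> new Bin 4
  Item 0.13 -> Bin 2 (now 0.99)
  Item 0.18 -> Bin 4 (now 0.92)
  Item 0.5 -> new Bin 5
  Item 0.1 -> Bin 3 (now 0.99)
Total bins used = 5

5


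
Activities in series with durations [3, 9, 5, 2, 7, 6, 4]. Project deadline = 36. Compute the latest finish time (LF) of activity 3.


LF(activity 3) = deadline - sum of successor durations
Successors: activities 4 through 7 with durations [2, 7, 6, 4]
Sum of successor durations = 19
LF = 36 - 19 = 17

17


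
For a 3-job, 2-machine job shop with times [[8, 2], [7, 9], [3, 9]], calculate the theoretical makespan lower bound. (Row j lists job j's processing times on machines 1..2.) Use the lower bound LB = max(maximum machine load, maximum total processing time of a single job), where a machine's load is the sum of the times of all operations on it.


Machine loads:
  Machine 1: 8 + 7 + 3 = 18
  Machine 2: 2 + 9 + 9 = 20
Max machine load = 20
Job totals:
  Job 1: 10
  Job 2: 16
  Job 3: 12
Max job total = 16
Lower bound = max(20, 16) = 20

20


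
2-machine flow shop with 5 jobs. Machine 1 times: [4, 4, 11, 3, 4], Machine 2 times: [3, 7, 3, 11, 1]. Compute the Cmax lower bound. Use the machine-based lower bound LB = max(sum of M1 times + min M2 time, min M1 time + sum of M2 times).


LB1 = sum(M1 times) + min(M2 times) = 26 + 1 = 27
LB2 = min(M1 times) + sum(M2 times) = 3 + 25 = 28
Lower bound = max(LB1, LB2) = max(27, 28) = 28

28


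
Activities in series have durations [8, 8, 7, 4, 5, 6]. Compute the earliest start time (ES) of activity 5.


Activity 5 starts after activities 1 through 4 complete.
Predecessor durations: [8, 8, 7, 4]
ES = 8 + 8 + 7 + 4 = 27

27


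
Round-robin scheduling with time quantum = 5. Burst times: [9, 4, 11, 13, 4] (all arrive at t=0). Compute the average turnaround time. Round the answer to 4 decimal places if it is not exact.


Time quantum = 5
Execution trace:
  J1 runs 5 units, time = 5
  J2 runs 4 units, time = 9
  J3 runs 5 units, time = 14
  J4 runs 5 units, time = 19
  J5 runs 4 units, time = 23
  J1 runs 4 units, time = 27
  J3 runs 5 units, time = 32
  J4 runs 5 units, time = 37
  J3 runs 1 units, time = 38
  J4 runs 3 units, time = 41
Finish times: [27, 9, 38, 41, 23]
Average turnaround = 138/5 = 27.6

27.6


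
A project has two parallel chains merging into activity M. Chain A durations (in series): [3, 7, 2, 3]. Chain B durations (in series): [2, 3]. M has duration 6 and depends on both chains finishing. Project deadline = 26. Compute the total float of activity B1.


Forward pass: ES(B1) = sum of predecessors on chain B = 0
EF = ES + duration = 0 + 2 = 2
Backward pass: LF(M) = deadline = 26; LS(M) = 26 - 6 = 20
LF(B1) = LS(M) - sum(successors on chain B) = 20 - 3 = 17
LS = LF - duration = 17 - 2 = 15
Total float = LS - ES = 15 - 0 = 15

15


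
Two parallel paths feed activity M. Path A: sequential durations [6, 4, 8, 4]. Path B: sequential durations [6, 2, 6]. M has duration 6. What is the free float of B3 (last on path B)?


ES(B3) = sum of predecessors on chain B = 8
EF(B3) = ES + duration = 8 + 6 = 14
Successor of B3 is M. ES(M) = max(sum(A), sum(B)) = max(22, 14) = 22
Free float = ES(successor) - EF(current) = 22 - 14 = 8

8


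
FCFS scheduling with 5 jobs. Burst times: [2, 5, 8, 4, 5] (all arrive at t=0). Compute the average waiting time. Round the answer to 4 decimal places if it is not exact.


FCFS order (as given): [2, 5, 8, 4, 5]
Waiting times:
  Job 1: wait = 0
  Job 2: wait = 2
  Job 3: wait = 7
  Job 4: wait = 15
  Job 5: wait = 19
Sum of waiting times = 43
Average waiting time = 43/5 = 8.6

8.6


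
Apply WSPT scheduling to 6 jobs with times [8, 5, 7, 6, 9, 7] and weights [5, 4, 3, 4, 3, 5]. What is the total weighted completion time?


Compute p/w ratios and sort ascending (WSPT): [(5, 4), (7, 5), (6, 4), (8, 5), (7, 3), (9, 3)]
Compute weighted completion times:
  Job (p=5,w=4): C=5, w*C=4*5=20
  Job (p=7,w=5): C=12, w*C=5*12=60
  Job (p=6,w=4): C=18, w*C=4*18=72
  Job (p=8,w=5): C=26, w*C=5*26=130
  Job (p=7,w=3): C=33, w*C=3*33=99
  Job (p=9,w=3): C=42, w*C=3*42=126
Total weighted completion time = 507

507


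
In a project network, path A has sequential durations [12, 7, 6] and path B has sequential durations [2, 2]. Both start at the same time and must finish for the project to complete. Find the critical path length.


Path A total = 12 + 7 + 6 = 25
Path B total = 2 + 2 = 4
Critical path = longest path = max(25, 4) = 25

25


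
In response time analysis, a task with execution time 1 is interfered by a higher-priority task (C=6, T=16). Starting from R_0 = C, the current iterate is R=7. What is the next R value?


R_next = C + ceil(R_prev / T_hp) * C_hp
ceil(7 / 16) = ceil(0.4375) = 1
Interference = 1 * 6 = 6
R_next = 1 + 6 = 7
R_next = R_prev, so the iteration has converged (response time = 7).

7


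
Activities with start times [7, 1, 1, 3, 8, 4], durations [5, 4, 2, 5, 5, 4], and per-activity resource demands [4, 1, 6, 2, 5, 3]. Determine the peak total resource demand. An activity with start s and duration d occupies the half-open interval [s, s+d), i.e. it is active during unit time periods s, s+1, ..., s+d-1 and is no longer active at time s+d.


Each activity i is active on [start_i, start_i + duration_i).
Compute total resource usage per time slot:
  t=0: active resources = [], total = 0
  t=1: active resources = [1, 6], total = 7
  t=2: active resources = [1, 6], total = 7
  t=3: active resources = [1, 2], total = 3
  t=4: active resources = [1, 2, 3], total = 6
  t=5: active resources = [2, 3], total = 5
  t=6: active resources = [2, 3], total = 5
  t=7: active resources = [4, 2, 3], total = 9
  t=8: active resources = [4, 5], total = 9
  t=9: active resources = [4, 5], total = 9
  t=10: active resources = [4, 5], total = 9
  t=11: active resources = [4, 5], total = 9
  t=12: active resources = [5], total = 5
Peak resource demand = 9

9


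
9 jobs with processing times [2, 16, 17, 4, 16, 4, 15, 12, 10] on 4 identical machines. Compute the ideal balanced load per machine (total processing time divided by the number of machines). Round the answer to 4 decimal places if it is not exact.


Total processing time = 2 + 16 + 17 + 4 + 16 + 4 + 15 + 12 + 10 = 96
Number of machines = 4
Ideal balanced load = 96 / 4 = 24.0

24.0


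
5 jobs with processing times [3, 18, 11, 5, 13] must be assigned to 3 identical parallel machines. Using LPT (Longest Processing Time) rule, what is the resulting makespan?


Sort jobs in decreasing order (LPT): [18, 13, 11, 5, 3]
Assign each job to the least loaded machine:
  Machine 1: jobs [18], load = 18
  Machine 2: jobs [13, 3], load = 16
  Machine 3: jobs [11, 5], load = 16
Makespan = max load = 18

18


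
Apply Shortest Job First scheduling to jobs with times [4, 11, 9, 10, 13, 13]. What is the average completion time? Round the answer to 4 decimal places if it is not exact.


SJF order (ascending): [4, 9, 10, 11, 13, 13]
Completion times:
  Job 1: burst=4, C=4
  Job 2: burst=9, C=13
  Job 3: burst=10, C=23
  Job 4: burst=11, C=34
  Job 5: burst=13, C=47
  Job 6: burst=13, C=60
Average completion = 181/6 = 30.1667

30.1667


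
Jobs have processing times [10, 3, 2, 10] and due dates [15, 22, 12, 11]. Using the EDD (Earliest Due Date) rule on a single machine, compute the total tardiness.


Sort by due date (EDD order): [(10, 11), (2, 12), (10, 15), (3, 22)]
Compute completion times and tardiness:
  Job 1: p=10, d=11, C=10, tardiness=max(0,10-11)=0
  Job 2: p=2, d=12, C=12, tardiness=max(0,12-12)=0
  Job 3: p=10, d=15, C=22, tardiness=max(0,22-15)=7
  Job 4: p=3, d=22, C=25, tardiness=max(0,25-22)=3
Total tardiness = 10

10


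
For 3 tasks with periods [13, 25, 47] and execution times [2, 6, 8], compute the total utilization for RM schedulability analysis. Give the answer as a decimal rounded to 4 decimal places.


Compute individual utilizations (exact fractions):
  Task 1: C/T = 2/13 (approx. 0.1538)
  Task 2: C/T = 6/25 (approx. 0.24)
  Task 3: C/T = 8/47 (approx. 0.1702)
Total utilization U = 2/13 + 6/25 + 8/47 = 8616/15275
Rounded to 4 decimal places: U = 0.5641
RM (Liu & Layland) bound for 3 tasks = 0.779763; compare with U = 8616/15275 (approx. 0.564059)
U <= bound, so schedulable by RM sufficient condition.

0.5641


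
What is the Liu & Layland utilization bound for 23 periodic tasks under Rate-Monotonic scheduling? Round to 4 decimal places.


Compute 2^(1/23) = 1.0305955448
Subtract 1: 1.0305955448 - 1 = 0.0305955448
Multiply by n: 23 * 0.0305955448 = 0.7036975304
Round to 4 dp: 0.7037

0.7037


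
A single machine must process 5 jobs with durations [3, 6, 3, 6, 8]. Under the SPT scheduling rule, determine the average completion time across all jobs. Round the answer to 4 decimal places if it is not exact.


Sort jobs by processing time (SPT order): [3, 3, 6, 6, 8]
Compute completion times sequentially:
  Job 1: processing = 3, completes at 3
  Job 2: processing = 3, completes at 6
  Job 3: processing = 6, completes at 12
  Job 4: processing = 6, completes at 18
  Job 5: processing = 8, completes at 26
Sum of completion times = 65
Average completion time = 65/5 = 13.0

13.0


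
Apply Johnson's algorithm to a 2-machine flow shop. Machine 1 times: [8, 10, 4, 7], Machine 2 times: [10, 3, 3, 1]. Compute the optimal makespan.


Apply Johnson's rule:
  Group 1 (a <= b): [(1, 8, 10)]
  Group 2 (a > b): [(2, 10, 3), (3, 4, 3), (4, 7, 1)]
Optimal job order: [1, 2, 3, 4]
Schedule:
  Job 1: M1 done at 8, M2 done at 18
  Job 2: M1 done at 18, M2 done at 21
  Job 3: M1 done at 22, M2 done at 25
  Job 4: M1 done at 29, M2 done at 30
Makespan = 30

30


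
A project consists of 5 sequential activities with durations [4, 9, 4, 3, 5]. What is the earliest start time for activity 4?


Activity 4 starts after activities 1 through 3 complete.
Predecessor durations: [4, 9, 4]
ES = 4 + 9 + 4 = 17

17


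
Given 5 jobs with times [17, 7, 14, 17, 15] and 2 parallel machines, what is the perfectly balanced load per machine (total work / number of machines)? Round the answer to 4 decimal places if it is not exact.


Total processing time = 17 + 7 + 14 + 17 + 15 = 70
Number of machines = 2
Ideal balanced load = 70 / 2 = 35.0

35.0


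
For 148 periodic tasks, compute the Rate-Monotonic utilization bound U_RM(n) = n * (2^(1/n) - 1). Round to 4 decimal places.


Compute 2^(1/148) = 1.0046944113
Subtract 1: 1.0046944113 - 1 = 0.0046944113
Multiply by n: 148 * 0.0046944113 = 0.6947728724
Round to 4 dp: 0.6948

0.6948


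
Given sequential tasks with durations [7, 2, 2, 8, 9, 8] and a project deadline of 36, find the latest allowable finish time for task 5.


LF(activity 5) = deadline - sum of successor durations
Successors: activities 6 through 6 with durations [8]
Sum of successor durations = 8
LF = 36 - 8 = 28

28


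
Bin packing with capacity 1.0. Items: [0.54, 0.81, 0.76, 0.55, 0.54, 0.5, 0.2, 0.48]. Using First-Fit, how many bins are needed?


Place items sequentially using First-Fit:
  Item 0.54 -> new Bin 1
  Item 0.81 -> new Bin 2
  Item 0.76 -> new Bin 3
  Item 0.55 -> new Bin 4
  Item 0.54 -> new Bin 5
  Item 0.5 -> new Bin 6
  Item 0.2 -> Bin 1 (now 0.74)
  Item 0.48 -> Bin 6 (now 0.98)
Total bins used = 6

6


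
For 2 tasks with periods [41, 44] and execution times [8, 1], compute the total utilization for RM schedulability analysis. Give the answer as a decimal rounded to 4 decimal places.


Compute individual utilizations (exact fractions):
  Task 1: C/T = 8/41 (approx. 0.1951)
  Task 2: C/T = 1/44 (approx. 0.0227)
Total utilization U = 8/41 + 1/44 = 393/1804
Rounded to 4 decimal places: U = 0.2178
RM (Liu & Layland) bound for 2 tasks = 0.828427; compare with U = 393/1804 (approx. 0.217849)
U <= bound, so schedulable by RM sufficient condition.

0.2178


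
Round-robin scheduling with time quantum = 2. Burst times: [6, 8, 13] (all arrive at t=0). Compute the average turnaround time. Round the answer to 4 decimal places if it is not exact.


Time quantum = 2
Execution trace:
  J1 runs 2 units, time = 2
  J2 runs 2 units, time = 4
  J3 runs 2 units, time = 6
  J1 runs 2 units, time = 8
  J2 runs 2 units, time = 10
  J3 runs 2 units, time = 12
  J1 runs 2 units, time = 14
  J2 runs 2 units, time = 16
  J3 runs 2 units, time = 18
  J2 runs 2 units, time = 20
  J3 runs 2 units, time = 22
  J3 runs 2 units, time = 24
  J3 runs 2 units, time = 26
  J3 runs 1 units, time = 27
Finish times: [14, 20, 27]
Average turnaround = 61/3 = 20.3333

20.3333


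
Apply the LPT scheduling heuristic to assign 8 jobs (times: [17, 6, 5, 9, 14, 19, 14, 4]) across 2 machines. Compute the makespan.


Sort jobs in decreasing order (LPT): [19, 17, 14, 14, 9, 6, 5, 4]
Assign each job to the least loaded machine:
  Machine 1: jobs [19, 14, 6, 5], load = 44
  Machine 2: jobs [17, 14, 9, 4], load = 44
Makespan = max load = 44

44


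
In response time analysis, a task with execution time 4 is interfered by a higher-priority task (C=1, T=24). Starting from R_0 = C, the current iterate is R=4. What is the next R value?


R_next = C + ceil(R_prev / T_hp) * C_hp
ceil(4 / 24) = ceil(0.1667) = 1
Interference = 1 * 1 = 1
R_next = 4 + 1 = 5

5


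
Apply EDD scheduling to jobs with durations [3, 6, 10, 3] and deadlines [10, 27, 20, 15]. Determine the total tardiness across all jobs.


Sort by due date (EDD order): [(3, 10), (3, 15), (10, 20), (6, 27)]
Compute completion times and tardiness:
  Job 1: p=3, d=10, C=3, tardiness=max(0,3-10)=0
  Job 2: p=3, d=15, C=6, tardiness=max(0,6-15)=0
  Job 3: p=10, d=20, C=16, tardiness=max(0,16-20)=0
  Job 4: p=6, d=27, C=22, tardiness=max(0,22-27)=0
Total tardiness = 0

0


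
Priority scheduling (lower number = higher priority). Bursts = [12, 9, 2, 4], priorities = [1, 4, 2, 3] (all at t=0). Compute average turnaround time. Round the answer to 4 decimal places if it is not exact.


Sort by priority (ascending = highest first):
Order: [(1, 12), (2, 2), (3, 4), (4, 9)]
Completion times:
  Priority 1, burst=12, C=12
  Priority 2, burst=2, C=14
  Priority 3, burst=4, C=18
  Priority 4, burst=9, C=27
Average turnaround = 71/4 = 17.75

17.75


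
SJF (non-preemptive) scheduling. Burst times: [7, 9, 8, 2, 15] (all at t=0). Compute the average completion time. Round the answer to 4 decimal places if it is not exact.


SJF order (ascending): [2, 7, 8, 9, 15]
Completion times:
  Job 1: burst=2, C=2
  Job 2: burst=7, C=9
  Job 3: burst=8, C=17
  Job 4: burst=9, C=26
  Job 5: burst=15, C=41
Average completion = 95/5 = 19.0

19.0


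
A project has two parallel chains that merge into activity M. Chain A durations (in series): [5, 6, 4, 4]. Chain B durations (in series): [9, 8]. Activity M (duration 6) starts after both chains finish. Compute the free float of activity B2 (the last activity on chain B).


ES(B2) = sum of predecessors on chain B = 9
EF(B2) = ES + duration = 9 + 8 = 17
Successor of B2 is M. ES(M) = max(sum(A), sum(B)) = max(19, 17) = 19
Free float = ES(successor) - EF(current) = 19 - 17 = 2

2


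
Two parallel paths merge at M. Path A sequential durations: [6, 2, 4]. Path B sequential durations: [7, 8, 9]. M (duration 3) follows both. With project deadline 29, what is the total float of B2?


Forward pass: ES(B2) = sum of predecessors on chain B = 7
EF = ES + duration = 7 + 8 = 15
Backward pass: LF(M) = deadline = 29; LS(M) = 29 - 3 = 26
LF(B2) = LS(M) - sum(successors on chain B) = 26 - 9 = 17
LS = LF - duration = 17 - 8 = 9
Total float = LS - ES = 9 - 7 = 2

2


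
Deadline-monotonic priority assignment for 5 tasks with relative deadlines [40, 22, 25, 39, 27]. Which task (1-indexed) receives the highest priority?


Sort tasks by relative deadline (ascending):
  Task 2: deadline = 22
  Task 3: deadline = 25
  Task 5: deadline = 27
  Task 4: deadline = 39
  Task 1: deadline = 40
Priority order (highest first): [2, 3, 5, 4, 1]
Highest priority task = 2

2


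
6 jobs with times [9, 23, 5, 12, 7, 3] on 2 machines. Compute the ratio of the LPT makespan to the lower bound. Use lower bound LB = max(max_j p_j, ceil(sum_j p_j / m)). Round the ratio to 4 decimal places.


LPT order: [23, 12, 9, 7, 5, 3]
Machine loads after assignment: [31, 28]
LPT makespan = 31
Lower bound = max(max_job, ceil(total/2)) = max(23, 30) = 30
Ratio = 31 / 30 = 1.0333

1.0333


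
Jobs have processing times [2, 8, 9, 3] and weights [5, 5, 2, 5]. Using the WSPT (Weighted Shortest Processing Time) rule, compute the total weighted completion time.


Compute p/w ratios and sort ascending (WSPT): [(2, 5), (3, 5), (8, 5), (9, 2)]
Compute weighted completion times:
  Job (p=2,w=5): C=2, w*C=5*2=10
  Job (p=3,w=5): C=5, w*C=5*5=25
  Job (p=8,w=5): C=13, w*C=5*13=65
  Job (p=9,w=2): C=22, w*C=2*22=44
Total weighted completion time = 144

144


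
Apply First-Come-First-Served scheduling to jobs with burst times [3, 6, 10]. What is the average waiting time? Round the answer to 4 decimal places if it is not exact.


FCFS order (as given): [3, 6, 10]
Waiting times:
  Job 1: wait = 0
  Job 2: wait = 3
  Job 3: wait = 9
Sum of waiting times = 12
Average waiting time = 12/3 = 4.0

4.0


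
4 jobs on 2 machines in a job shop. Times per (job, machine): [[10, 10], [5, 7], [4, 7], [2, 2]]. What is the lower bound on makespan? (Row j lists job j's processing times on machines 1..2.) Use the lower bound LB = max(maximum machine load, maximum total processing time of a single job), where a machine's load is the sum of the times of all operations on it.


Machine loads:
  Machine 1: 10 + 5 + 4 + 2 = 21
  Machine 2: 10 + 7 + 7 + 2 = 26
Max machine load = 26
Job totals:
  Job 1: 20
  Job 2: 12
  Job 3: 11
  Job 4: 4
Max job total = 20
Lower bound = max(26, 20) = 26

26


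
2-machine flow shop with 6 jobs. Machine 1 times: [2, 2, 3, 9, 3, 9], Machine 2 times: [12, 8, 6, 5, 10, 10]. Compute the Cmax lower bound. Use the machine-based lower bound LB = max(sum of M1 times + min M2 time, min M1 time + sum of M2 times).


LB1 = sum(M1 times) + min(M2 times) = 28 + 5 = 33
LB2 = min(M1 times) + sum(M2 times) = 2 + 51 = 53
Lower bound = max(LB1, LB2) = max(33, 53) = 53

53


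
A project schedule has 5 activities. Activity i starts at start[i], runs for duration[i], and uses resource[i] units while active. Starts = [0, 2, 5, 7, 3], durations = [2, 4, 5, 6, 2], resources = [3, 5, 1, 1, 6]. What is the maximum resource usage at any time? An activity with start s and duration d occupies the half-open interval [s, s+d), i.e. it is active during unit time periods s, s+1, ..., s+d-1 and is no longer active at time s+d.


Each activity i is active on [start_i, start_i + duration_i).
Compute total resource usage per time slot:
  t=0: active resources = [3], total = 3
  t=1: active resources = [3], total = 3
  t=2: active resources = [5], total = 5
  t=3: active resources = [5, 6], total = 11
  t=4: active resources = [5, 6], total = 11
  t=5: active resources = [5, 1], total = 6
  t=6: active resources = [1], total = 1
  t=7: active resources = [1, 1], total = 2
  t=8: active resources = [1, 1], total = 2
  t=9: active resources = [1, 1], total = 2
  t=10: active resources = [1], total = 1
  t=11: active resources = [1], total = 1
  t=12: active resources = [1], total = 1
Peak resource demand = 11

11


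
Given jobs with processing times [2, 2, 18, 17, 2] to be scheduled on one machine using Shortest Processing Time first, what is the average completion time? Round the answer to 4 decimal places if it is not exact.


Sort jobs by processing time (SPT order): [2, 2, 2, 17, 18]
Compute completion times sequentially:
  Job 1: processing = 2, completes at 2
  Job 2: processing = 2, completes at 4
  Job 3: processing = 2, completes at 6
  Job 4: processing = 17, completes at 23
  Job 5: processing = 18, completes at 41
Sum of completion times = 76
Average completion time = 76/5 = 15.2

15.2


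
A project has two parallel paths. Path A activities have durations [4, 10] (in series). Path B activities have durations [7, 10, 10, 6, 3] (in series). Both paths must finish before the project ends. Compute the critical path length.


Path A total = 4 + 10 = 14
Path B total = 7 + 10 + 10 + 6 + 3 = 36
Critical path = longest path = max(14, 36) = 36

36


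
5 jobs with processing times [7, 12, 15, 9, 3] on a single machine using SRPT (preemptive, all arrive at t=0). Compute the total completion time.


Since all jobs arrive at t=0, SRPT equals SPT ordering.
SPT order: [3, 7, 9, 12, 15]
Completion times:
  Job 1: p=3, C=3
  Job 2: p=7, C=10
  Job 3: p=9, C=19
  Job 4: p=12, C=31
  Job 5: p=15, C=46
Total completion time = 3 + 10 + 19 + 31 + 46 = 109

109


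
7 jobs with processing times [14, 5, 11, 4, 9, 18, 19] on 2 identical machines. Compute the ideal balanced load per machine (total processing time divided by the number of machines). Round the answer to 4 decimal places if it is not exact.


Total processing time = 14 + 5 + 11 + 4 + 9 + 18 + 19 = 80
Number of machines = 2
Ideal balanced load = 80 / 2 = 40.0

40.0


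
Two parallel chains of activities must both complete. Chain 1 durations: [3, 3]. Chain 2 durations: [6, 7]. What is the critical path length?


Path A total = 3 + 3 = 6
Path B total = 6 + 7 = 13
Critical path = longest path = max(6, 13) = 13

13
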